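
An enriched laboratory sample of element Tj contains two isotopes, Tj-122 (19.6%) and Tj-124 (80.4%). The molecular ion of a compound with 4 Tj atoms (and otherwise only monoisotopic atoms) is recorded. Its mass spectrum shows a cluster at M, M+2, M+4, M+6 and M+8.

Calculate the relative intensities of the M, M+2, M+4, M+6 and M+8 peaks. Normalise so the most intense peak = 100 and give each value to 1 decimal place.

0.4 : 5.8 : 35.7 : 97.5 : 100.0

Expanding (0.196 + 0.804)^4:
P(M) = 0.196^4 = 0.001476
P(M+2) = 4 × 0.196^3 × 0.804^1 = 0.024215
P(M+4) = 6 × 0.196^2 × 0.804^2 = 0.148996
P(M+6) = 4 × 0.196^1 × 0.804^3 = 0.407459
P(M+8) = 0.804^4 = 0.417854
The M+8 peak is largest (0.417854); scaling to 100 gives 0.4 : 5.8 : 35.7 : 97.5 : 100.0.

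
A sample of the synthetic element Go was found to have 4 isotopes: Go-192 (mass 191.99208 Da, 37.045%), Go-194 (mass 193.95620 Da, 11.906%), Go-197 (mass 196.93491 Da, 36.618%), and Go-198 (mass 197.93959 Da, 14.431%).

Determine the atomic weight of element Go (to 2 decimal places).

Weight each isotope mass by its fractional abundance: 0.37045 × 191.99208 + 0.11906 × 193.95620 + 0.36618 × 196.93491 + 0.14431 × 197.93959
= 71.123466 + 23.092425 + 72.113625 + 28.564662 = 194.894178 Da

194.89 Da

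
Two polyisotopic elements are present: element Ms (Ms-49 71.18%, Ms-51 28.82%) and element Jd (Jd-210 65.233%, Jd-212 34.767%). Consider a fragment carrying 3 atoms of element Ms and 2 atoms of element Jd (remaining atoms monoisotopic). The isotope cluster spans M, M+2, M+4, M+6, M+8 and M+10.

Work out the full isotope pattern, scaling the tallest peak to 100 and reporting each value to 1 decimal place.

43.8 : 100.0 : 90.8 : 41.0 : 9.2 : 0.8

Element Ms pattern (n=3): 0.36064005 : 0.43805758 : 0.1773647 : 0.02393767
Element Jd pattern (n=2): 0.42553443 : 0.45359114 : 0.12087443
Convolve the two distributions (both contribute in 2-u steps):
  M: 0.36064005×0.42553443 = 0.153465
  M+2: 0.36064005×0.45359114 + 0.43805758×0.42553443 = 0.349992
  M+4: 0.36064005×0.12087443 + 0.43805758×0.45359114 + 0.1773647×0.42553443 = 0.317766
  M+6: 0.43805758×0.12087443 + 0.1773647×0.45359114 + 0.02393767×0.42553443 = 0.143587
  M+8: 0.1773647×0.12087443 + 0.02393767×0.45359114 = 0.032297
  M+10: 0.02393767×0.12087443 = 0.002893
Scale to base peak (0.349992) = 100: 43.8 : 100.0 : 90.8 : 41.0 : 9.2 : 0.8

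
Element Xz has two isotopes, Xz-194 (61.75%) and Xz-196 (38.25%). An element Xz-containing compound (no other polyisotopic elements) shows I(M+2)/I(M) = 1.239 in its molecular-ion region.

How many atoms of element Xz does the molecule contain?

With n Xz atoms, P(M+2)/P(M) = C(n,1)·p^(n−1)q / p^n = n·q/p = n · 0.3825/0.6175.
n = 1.239 × 0.6175/0.3825 = 2.00 ≈ 2

2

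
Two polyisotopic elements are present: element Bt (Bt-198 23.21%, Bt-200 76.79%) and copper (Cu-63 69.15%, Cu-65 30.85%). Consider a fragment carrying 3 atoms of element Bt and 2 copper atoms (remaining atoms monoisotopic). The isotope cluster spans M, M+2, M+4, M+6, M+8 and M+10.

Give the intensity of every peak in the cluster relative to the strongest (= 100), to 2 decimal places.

Element Bt pattern (n=3): 0.01250332 : 0.12410126 : 0.41058751 : 0.45280791
Copper pattern (n=2): 0.47817225 : 0.4266555 : 0.09517225
Convolve the two distributions (both contribute in 2-u steps):
  M: 0.01250332×0.47817225 = 0.005979
  M+2: 0.01250332×0.4266555 + 0.12410126×0.47817225 = 0.064676
  M+4: 0.01250332×0.09517225 + 0.12410126×0.4266555 + 0.41058751×0.47817225 = 0.250470
  M+6: 0.12410126×0.09517225 + 0.41058751×0.4266555 + 0.45280791×0.47817225 = 0.403511
  M+8: 0.41058751×0.09517225 + 0.45280791×0.4266555 = 0.232270
  M+10: 0.45280791×0.09517225 = 0.043095
Scale to base peak (0.403511) = 100: 1.48 : 16.03 : 62.07 : 100.00 : 57.56 : 10.68

1.48 : 16.03 : 62.07 : 100.00 : 57.56 : 10.68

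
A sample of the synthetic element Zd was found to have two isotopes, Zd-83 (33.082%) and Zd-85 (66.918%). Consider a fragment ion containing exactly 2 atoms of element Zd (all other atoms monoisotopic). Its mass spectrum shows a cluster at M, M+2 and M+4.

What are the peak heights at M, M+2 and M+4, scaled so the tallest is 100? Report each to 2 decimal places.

Each Zd atom is independently Zd-83 (p = 0.33082) or Zd-85 (q = 0.66918); the cluster is the binomial expansion (p + q)^2.
P(M) = 0.33082^2 = 0.109442
P(M+2) = 2 × 0.33082^1 × 0.66918^1 = 0.442756
P(M+4) = 0.66918^2 = 0.447802
The M+4 peak is largest (0.447802); scaling to 100 gives 24.44 : 98.87 : 100.00.

24.44 : 98.87 : 100.00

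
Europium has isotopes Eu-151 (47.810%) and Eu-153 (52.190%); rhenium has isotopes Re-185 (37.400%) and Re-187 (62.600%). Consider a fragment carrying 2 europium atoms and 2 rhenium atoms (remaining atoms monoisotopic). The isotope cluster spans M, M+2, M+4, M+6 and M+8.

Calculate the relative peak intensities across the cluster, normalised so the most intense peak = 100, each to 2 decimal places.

Europium pattern (n=2): 0.22857961 : 0.49904078 : 0.27237961
Rhenium pattern (n=2): 0.139876 : 0.468248 : 0.391876
Convolve the two distributions (both contribute in 2-u steps):
  M: 0.22857961×0.139876 = 0.031973
  M+2: 0.22857961×0.468248 + 0.49904078×0.139876 = 0.176836
  M+4: 0.22857961×0.391876 + 0.49904078×0.468248 + 0.27237961×0.139876 = 0.361349
  M+6: 0.49904078×0.391876 + 0.27237961×0.468248 = 0.323103
  M+8: 0.27237961×0.391876 = 0.106739
Scale to base peak (0.361349) = 100: 8.85 : 48.94 : 100.00 : 89.42 : 29.54

8.85 : 48.94 : 100.00 : 89.42 : 29.54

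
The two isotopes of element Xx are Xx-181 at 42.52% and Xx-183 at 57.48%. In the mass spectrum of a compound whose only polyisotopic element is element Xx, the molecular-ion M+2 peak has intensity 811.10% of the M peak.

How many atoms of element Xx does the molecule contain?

6

With n Xx atoms, P(M+2)/P(M) = C(n,1)·p^(n−1)q / p^n = n·q/p = n · 0.5748/0.4252.
n = 8.1110 × 0.4252/0.5748 = 6.00 ≈ 6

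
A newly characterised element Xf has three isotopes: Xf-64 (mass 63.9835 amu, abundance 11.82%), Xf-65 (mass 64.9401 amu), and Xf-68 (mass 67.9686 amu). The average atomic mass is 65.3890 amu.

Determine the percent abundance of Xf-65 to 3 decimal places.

69.624%

The remaining 88.18% is split between Xf-65 (fraction x) and Xf-68 (fraction 0.8818 − x).
Substituting: 64.9401x + 67.9686(0.8818 − x) = 57.8261503
(64.9401 − 67.9686)x = -2.10856118  ⇒  x = 0.69624, y = 0.18556
Xf-65: 69.624%, Xf-68: 18.556%.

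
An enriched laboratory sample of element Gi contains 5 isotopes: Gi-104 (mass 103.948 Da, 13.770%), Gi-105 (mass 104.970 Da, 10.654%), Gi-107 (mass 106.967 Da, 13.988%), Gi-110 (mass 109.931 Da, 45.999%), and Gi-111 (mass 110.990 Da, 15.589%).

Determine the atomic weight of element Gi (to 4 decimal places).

Weight each isotope mass by its fractional abundance: 0.13770 × 103.948 + 0.10654 × 104.970 + 0.13988 × 106.967 + 0.45999 × 109.931 + 0.15589 × 110.990
= 14.31364 + 11.18350 + 14.96254 + 50.56716 + 17.30223 = 108.32907 Da

108.3291 Da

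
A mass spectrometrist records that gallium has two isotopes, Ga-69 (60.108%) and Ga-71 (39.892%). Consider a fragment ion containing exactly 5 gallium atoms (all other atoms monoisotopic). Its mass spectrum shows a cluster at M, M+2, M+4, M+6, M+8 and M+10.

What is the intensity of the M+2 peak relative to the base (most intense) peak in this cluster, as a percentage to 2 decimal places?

Binomial terms of (0.60108 + 0.39892)^5: M 0.0785, M+2 0.2604, M+4 0.3456, M+6 0.2294, M+8 0.0761, M+10 0.0101 → M+4 is the base peak.
P(M+4) = C(5,2) × 0.60108^3 × 0.39892^2 = 10 × 0.2171685 × 0.15913717 = 0.345596 (base)
P(M+2) = C(5,1) × 0.60108^4 × 0.39892^1 = 5 × 0.13053564 × 0.39892 = 0.260366
Relative intensity = 0.260366 / 0.345596 × 100 = 75.34

75.34%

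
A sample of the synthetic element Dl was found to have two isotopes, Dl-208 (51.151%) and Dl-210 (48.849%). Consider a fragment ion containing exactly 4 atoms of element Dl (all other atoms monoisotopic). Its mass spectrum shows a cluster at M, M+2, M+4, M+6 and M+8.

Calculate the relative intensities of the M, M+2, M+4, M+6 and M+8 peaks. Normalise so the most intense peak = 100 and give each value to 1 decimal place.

The 4 Dl atoms are independent, so intensities follow the terms of (0.51151 + 0.48849)^4.
P(M) = 0.51151^4 = 0.068457
P(M+2) = 4 × 0.51151^3 × 0.48849^1 = 0.261504
P(M+4) = 6 × 0.51151^2 × 0.48849^2 = 0.374603
P(M+6) = 4 × 0.51151^1 × 0.48849^3 = 0.238496
P(M+8) = 0.48849^4 = 0.056941
The M+4 peak is largest (0.374603); scaling to 100 gives 18.3 : 69.8 : 100.0 : 63.7 : 15.2.

18.3 : 69.8 : 100.0 : 63.7 : 15.2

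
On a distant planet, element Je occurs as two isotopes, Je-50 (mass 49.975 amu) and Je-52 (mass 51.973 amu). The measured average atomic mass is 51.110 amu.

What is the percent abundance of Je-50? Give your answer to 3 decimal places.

43.193%

Writing the weighted mean with unknown fraction x of Je-50:
49.975·x + 51.973·(1 − x) = 51.110
(49.975 − 51.973)·x = 51.110 − 51.973
x = -0.863 / -1.998 = 0.43193 → 43.193% Je-50, 56.807% Je-52.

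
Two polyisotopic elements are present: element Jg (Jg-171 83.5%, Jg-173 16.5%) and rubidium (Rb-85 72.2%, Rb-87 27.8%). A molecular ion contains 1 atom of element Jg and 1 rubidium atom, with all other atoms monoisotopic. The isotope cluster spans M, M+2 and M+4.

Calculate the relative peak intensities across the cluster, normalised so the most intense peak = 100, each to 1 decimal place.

100.0 : 58.3 : 7.6

Element Jg pattern (n=1): 0.8350 : 0.1650
Rubidium pattern (n=1): 0.7220 : 0.2780
Convolve the two distributions (both contribute in 2-u steps):
  M: 0.8350×0.7220 = 0.602870
  M+2: 0.8350×0.2780 + 0.1650×0.7220 = 0.351260
  M+4: 0.1650×0.2780 = 0.045870
Scale to base peak (0.602870) = 100: 100.0 : 58.3 : 7.6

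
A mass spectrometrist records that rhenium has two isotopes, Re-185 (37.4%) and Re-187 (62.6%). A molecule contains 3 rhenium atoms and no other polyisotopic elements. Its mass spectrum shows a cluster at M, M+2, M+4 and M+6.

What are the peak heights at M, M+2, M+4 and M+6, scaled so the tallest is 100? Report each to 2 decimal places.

Expanding (0.374 + 0.626)^3:
P(M) = 0.374^3 = 0.052314
P(M+2) = 3 × 0.374^2 × 0.626^1 = 0.262687
P(M+4) = 3 × 0.374^1 × 0.626^2 = 0.439685
P(M+6) = 0.626^3 = 0.245314
The M+4 peak is largest (0.439685); scaling to 100 gives 11.90 : 59.74 : 100.00 : 55.79.

11.90 : 59.74 : 100.00 : 55.79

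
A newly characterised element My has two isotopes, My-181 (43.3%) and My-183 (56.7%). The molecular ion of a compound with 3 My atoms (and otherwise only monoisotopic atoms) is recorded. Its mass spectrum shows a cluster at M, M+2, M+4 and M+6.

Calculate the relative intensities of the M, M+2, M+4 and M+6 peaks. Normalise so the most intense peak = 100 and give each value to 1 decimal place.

19.4 : 76.4 : 100.0 : 43.6

Expanding (0.433 + 0.567)^3:
P(M) = 0.433^3 = 0.081183
P(M+2) = 3 × 0.433^2 × 0.567^1 = 0.318919
P(M+4) = 3 × 0.433^1 × 0.567^2 = 0.417614
P(M+6) = 0.567^3 = 0.182284
The M+4 peak is largest (0.417614); scaling to 100 gives 19.4 : 76.4 : 100.0 : 43.6.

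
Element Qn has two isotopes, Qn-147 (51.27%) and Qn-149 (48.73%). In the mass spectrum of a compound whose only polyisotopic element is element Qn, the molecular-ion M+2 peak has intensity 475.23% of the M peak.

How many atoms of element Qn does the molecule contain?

5

With n Qn atoms, P(M+2)/P(M) = C(n,1)·p^(n−1)q / p^n = n·q/p = n · 0.4873/0.5127.
n = 4.7523 × 0.5127/0.4873 = 5.00 ≈ 5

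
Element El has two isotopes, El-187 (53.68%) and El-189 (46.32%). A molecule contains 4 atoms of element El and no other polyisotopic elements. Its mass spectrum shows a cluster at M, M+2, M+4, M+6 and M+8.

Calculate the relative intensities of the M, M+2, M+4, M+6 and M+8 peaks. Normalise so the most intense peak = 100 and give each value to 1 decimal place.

The 4 El atoms are independent, so intensities follow the terms of (0.5368 + 0.4632)^4.
P(M) = 0.5368^4 = 0.083033
P(M+2) = 4 × 0.5368^3 × 0.4632^1 = 0.286593
P(M+4) = 6 × 0.5368^2 × 0.4632^2 = 0.370948
P(M+6) = 4 × 0.5368^1 × 0.4632^3 = 0.213392
P(M+8) = 0.4632^4 = 0.046034
The M+4 peak is largest (0.370948); scaling to 100 gives 22.4 : 77.3 : 100.0 : 57.5 : 12.4.

22.4 : 77.3 : 100.0 : 57.5 : 12.4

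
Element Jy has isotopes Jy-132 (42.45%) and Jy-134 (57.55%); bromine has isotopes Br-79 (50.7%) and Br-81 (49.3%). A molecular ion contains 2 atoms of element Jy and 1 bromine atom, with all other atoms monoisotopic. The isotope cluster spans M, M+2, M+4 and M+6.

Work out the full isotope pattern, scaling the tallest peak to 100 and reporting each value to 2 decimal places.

22.35 : 82.33 : 100.00 : 39.94

Element Jy pattern (n=2): 0.18020025 : 0.4885995 : 0.33120025
Bromine pattern (n=1): 0.5070 : 0.4930
Convolve the two distributions (both contribute in 2-u steps):
  M: 0.18020025×0.5070 = 0.091362
  M+2: 0.18020025×0.4930 + 0.4885995×0.5070 = 0.336559
  M+4: 0.4885995×0.4930 + 0.33120025×0.5070 = 0.408798
  M+6: 0.33120025×0.4930 = 0.163282
Scale to base peak (0.408798) = 100: 22.35 : 82.33 : 100.00 : 39.94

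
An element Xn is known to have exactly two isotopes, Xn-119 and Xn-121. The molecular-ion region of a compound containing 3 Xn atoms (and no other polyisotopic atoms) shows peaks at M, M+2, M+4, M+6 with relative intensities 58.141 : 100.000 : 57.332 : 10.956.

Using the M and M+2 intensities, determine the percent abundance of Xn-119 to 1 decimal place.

63.6%

Let p = fractional abundance of Xn-119. I(M+2)/I(M) = [C(3,1)·p^2·(1−p)] / p^3 = 3·(1−p)/p = 100.000/58.141 = 1.7200
(1−p)/p = 1.7200/3 = 0.5733  ⇒  p = 1/(1 + 0.5733) = 0.6356
Xn-119: 63.6%, Xn-121: 36.4%.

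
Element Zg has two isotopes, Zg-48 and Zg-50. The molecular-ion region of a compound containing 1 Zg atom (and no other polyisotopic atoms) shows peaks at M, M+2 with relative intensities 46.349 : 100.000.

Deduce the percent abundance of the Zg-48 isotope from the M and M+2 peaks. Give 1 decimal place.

Write p for the Zg-48 fraction. I(M+2)/I(M) = [C(1,1)·p^0·(1−p)] / p^1 = 1·(1−p)/p = 100.000/46.349 = 2.1575
(1−p)/p = 2.1575/1 = 2.1575  ⇒  p = 1/(1 + 2.1575) = 0.3167
Zg-48: 31.7%, Zg-50: 68.3%.

31.7%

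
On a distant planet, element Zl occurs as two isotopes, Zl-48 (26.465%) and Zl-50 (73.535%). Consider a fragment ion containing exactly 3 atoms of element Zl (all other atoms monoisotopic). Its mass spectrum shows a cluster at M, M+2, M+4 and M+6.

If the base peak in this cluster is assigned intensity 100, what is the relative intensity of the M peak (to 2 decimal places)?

4.32

Term probabilities: M 0.0185, M+2 0.1545, M+4 0.4293, M+6 0.3976. Base peak = M+4.
P(M+4) = C(3,2) × 0.26465^1 × 0.73535^2 = 3 × 0.26465 × 0.54073962 = 0.429320 (base)
P(M) = C(3,0) × 0.26465^3 × 0.73535^0 = 1 × 0.01853599 × 1.0000 = 0.018536
Relative intensity = 0.018536 / 0.429320 × 100 = 4.32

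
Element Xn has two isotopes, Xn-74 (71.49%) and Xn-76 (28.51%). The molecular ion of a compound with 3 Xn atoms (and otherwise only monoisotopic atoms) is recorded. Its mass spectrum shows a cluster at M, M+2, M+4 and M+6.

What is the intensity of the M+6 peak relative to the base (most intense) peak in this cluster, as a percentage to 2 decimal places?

(0.7149 + 0.2851)^3 gives M 0.3654, M+2 0.4371, M+4 0.1743, M+6 0.0232; the largest is M+2.
P(M+2) = C(3,1) × 0.7149^2 × 0.2851^1 = 3 × 0.51108201 × 0.2851 = 0.437128 (base)
P(M+6) = C(3,3) × 0.7149^0 × 0.2851^3 = 1 × 1.0000 × 0.0231735 = 0.023174
Relative intensity = 0.023174 / 0.437128 × 100 = 5.30

5.30%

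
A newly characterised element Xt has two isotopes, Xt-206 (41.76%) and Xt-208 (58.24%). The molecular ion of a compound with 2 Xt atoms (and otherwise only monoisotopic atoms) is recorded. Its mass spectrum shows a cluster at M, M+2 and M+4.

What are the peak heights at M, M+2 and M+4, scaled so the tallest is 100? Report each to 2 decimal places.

35.85 : 100.00 : 69.73

Each Xt atom is independently Xt-206 (p = 0.4176) or Xt-208 (q = 0.5824); the cluster is the binomial expansion (p + q)^2.
P(M) = 0.4176^2 = 0.174390
P(M+2) = 2 × 0.4176^1 × 0.5824^1 = 0.486420
P(M+4) = 0.5824^2 = 0.339190
The M+2 peak is largest (0.486420); scaling to 100 gives 35.85 : 100.00 : 69.73.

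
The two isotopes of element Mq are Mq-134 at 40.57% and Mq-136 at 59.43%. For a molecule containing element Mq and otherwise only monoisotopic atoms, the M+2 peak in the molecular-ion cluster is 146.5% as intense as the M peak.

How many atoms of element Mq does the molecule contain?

With n Mq atoms, P(M+2)/P(M) = C(n,1)·p^(n−1)q / p^n = n·q/p = n · 0.5943/0.4057.
n = 1.465 × 0.4057/0.5943 = 1.00 ≈ 1

1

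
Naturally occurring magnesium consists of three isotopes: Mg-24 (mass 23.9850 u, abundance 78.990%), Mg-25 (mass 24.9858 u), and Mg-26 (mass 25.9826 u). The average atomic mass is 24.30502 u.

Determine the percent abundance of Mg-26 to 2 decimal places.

Let x and y be the fractions of Mg-25 and Mg-26. Then x + y = 1 − 0.78990 = 0.21010 and 24.9858x + 25.9826y = 24.30502 − 0.78990×23.9850 = 5.3592685.
Substituting: 24.9858x + 25.9826(0.21010 − x) = 5.3592685
(24.9858 − 25.9826)x = -0.09967576  ⇒  x = 0.10000, y = 0.11010
Mg-25: 10.00%, Mg-26: 11.01%.

11.01%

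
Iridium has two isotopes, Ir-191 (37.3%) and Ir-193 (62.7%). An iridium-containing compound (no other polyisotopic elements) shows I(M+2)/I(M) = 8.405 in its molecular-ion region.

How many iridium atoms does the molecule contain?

5

For n independent Ir atoms, I(M+2)/I(M) = n · (abundance Ir-193) / (abundance Ir-191) = n · 0.627/0.373.
n = 8.405 × 0.373/0.627 = 5.00 ≈ 5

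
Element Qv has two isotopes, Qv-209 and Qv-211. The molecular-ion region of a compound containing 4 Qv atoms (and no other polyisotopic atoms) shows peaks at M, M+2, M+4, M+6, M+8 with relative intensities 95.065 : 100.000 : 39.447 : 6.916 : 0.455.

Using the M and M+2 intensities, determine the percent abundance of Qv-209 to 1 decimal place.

Write p for the Qv-209 fraction. I(M+2)/I(M) = [C(4,1)·p^3·(1−p)] / p^4 = 4·(1−p)/p = 100.000/95.065 = 1.0519
(1−p)/p = 1.0519/4 = 0.2630  ⇒  p = 1/(1 + 0.2630) = 0.7918
Qv-209: 79.2%, Qv-211: 20.8%.

79.2%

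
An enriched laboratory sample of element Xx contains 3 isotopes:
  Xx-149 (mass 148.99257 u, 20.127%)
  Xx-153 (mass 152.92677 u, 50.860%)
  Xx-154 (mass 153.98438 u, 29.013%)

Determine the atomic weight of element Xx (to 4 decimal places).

152.4418 u

Average mass = Σ (abundance × isotope mass) = 0.20127 × 148.99257 + 0.50860 × 152.92677 + 0.29013 × 153.98438
= 29.987735 + 77.778555 + 44.675488 = 152.441778 u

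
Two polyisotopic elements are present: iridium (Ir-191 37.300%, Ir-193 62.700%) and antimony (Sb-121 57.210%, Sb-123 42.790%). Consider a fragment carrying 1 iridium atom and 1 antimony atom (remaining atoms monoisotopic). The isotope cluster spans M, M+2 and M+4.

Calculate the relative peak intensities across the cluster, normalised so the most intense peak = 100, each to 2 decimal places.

41.17 : 100.00 : 51.76

Iridium pattern (n=1): 0.3730 : 0.6270
Antimony pattern (n=1): 0.5721 : 0.4279
Convolve the two distributions (both contribute in 2-u steps):
  M: 0.3730×0.5721 = 0.213393
  M+2: 0.3730×0.4279 + 0.6270×0.5721 = 0.518313
  M+4: 0.6270×0.4279 = 0.268293
Scale to base peak (0.518313) = 100: 41.17 : 100.00 : 51.76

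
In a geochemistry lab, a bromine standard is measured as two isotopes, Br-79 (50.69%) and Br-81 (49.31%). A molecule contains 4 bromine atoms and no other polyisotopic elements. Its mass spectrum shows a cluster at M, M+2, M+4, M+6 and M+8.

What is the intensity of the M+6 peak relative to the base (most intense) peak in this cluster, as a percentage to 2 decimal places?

64.85%

Term probabilities: M 0.0660, M+2 0.2569, M+4 0.3749, M+6 0.2431, M+8 0.0591. Base peak = M+4.
P(M+4) = C(4,2) × 0.5069^2 × 0.4931^2 = 6 × 0.25694761 × 0.24314761 = 0.374857 (base)
P(M+6) = C(4,3) × 0.5069^1 × 0.4931^3 = 4 × 0.5069 × 0.11989609 = 0.243101
Relative intensity = 0.243101 / 0.374857 × 100 = 64.85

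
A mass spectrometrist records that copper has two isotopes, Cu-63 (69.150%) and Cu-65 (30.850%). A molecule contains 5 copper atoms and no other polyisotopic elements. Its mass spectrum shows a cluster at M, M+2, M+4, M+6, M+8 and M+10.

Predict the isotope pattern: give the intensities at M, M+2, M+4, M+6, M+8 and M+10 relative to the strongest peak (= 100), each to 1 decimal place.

Each Cu atom is independently Cu-63 (p = 0.69150) or Cu-65 (q = 0.30850); the cluster is the binomial expansion (p + q)^5.
P(M) = 0.69150^5 = 0.158111
P(M+2) = 5 × 0.69150^4 × 0.30850^1 = 0.352691
P(M+4) = 10 × 0.69150^3 × 0.30850^2 = 0.314693
P(M+6) = 10 × 0.69150^2 × 0.30850^3 = 0.140394
P(M+8) = 5 × 0.69150^1 × 0.30850^4 = 0.031317
P(M+10) = 0.30850^5 = 0.002794
The M+2 peak is largest (0.352691); scaling to 100 gives 44.8 : 100.0 : 89.2 : 39.8 : 8.9 : 0.8.

44.8 : 100.0 : 89.2 : 39.8 : 8.9 : 0.8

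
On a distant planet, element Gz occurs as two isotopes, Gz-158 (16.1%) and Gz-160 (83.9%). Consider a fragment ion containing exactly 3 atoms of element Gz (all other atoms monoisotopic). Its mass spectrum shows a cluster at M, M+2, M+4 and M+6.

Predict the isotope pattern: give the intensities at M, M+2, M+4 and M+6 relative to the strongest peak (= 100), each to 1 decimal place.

Expanding (0.161 + 0.839)^3:
P(M) = 0.161^3 = 0.004173
P(M+2) = 3 × 0.161^2 × 0.839^1 = 0.065243
P(M+4) = 3 × 0.161^1 × 0.839^2 = 0.339994
P(M+6) = 0.839^3 = 0.590590
The M+6 peak is largest (0.590590); scaling to 100 gives 0.7 : 11.0 : 57.6 : 100.0.

0.7 : 11.0 : 57.6 : 100.0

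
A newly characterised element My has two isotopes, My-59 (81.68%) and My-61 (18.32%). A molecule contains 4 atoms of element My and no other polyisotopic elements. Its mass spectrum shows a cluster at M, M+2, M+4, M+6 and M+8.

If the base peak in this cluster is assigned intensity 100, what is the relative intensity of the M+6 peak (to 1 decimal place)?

4.5

Term probabilities: M 0.4451, M+2 0.3993, M+4 0.1343, M+6 0.0201, M+8 0.0011. Base peak = M.
P(M) = C(4,0) × 0.8168^4 × 0.1832^0 = 1 × 0.44510545 × 1.0000 = 0.445105 (base)
P(M+6) = C(4,3) × 0.8168^1 × 0.1832^3 = 4 × 0.8168 × 0.0061486 = 0.020089
Relative intensity = 0.020089 / 0.445105 × 100 = 4.5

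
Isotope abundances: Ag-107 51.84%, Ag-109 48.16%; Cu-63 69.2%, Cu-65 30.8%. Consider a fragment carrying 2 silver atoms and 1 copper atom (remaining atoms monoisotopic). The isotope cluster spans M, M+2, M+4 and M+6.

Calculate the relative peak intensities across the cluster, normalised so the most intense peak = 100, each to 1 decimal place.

43.4 : 100.0 : 73.4 : 16.7

Silver pattern (n=2): 0.26873856 : 0.49932288 : 0.23193856
Copper pattern (n=1): 0.6920 : 0.3080
Convolve the two distributions (both contribute in 2-u steps):
  M: 0.26873856×0.6920 = 0.185967
  M+2: 0.26873856×0.3080 + 0.49932288×0.6920 = 0.428303
  M+4: 0.49932288×0.3080 + 0.23193856×0.6920 = 0.314293
  M+6: 0.23193856×0.3080 = 0.071437
Scale to base peak (0.428303) = 100: 43.4 : 100.0 : 73.4 : 16.7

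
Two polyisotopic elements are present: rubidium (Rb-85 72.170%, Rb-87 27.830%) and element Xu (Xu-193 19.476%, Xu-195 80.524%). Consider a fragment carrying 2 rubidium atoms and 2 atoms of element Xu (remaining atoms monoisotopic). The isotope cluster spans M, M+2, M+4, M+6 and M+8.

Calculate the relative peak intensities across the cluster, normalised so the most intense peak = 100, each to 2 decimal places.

Rubidium pattern (n=2): 0.52085089 : 0.40169822 : 0.07745089
Element Xu pattern (n=2): 0.03793146 : 0.31365708 : 0.64841146
Convolve the two distributions (both contribute in 2-u steps):
  M: 0.52085089×0.03793146 = 0.019757
  M+2: 0.52085089×0.31365708 + 0.40169822×0.03793146 = 0.178606
  M+4: 0.52085089×0.64841146 + 0.40169822×0.31365708 + 0.07745089×0.03793146 = 0.466659
  M+6: 0.40169822×0.64841146 + 0.07745089×0.31365708 = 0.284759
  M+8: 0.07745089×0.64841146 = 0.050220
Scale to base peak (0.466659) = 100: 4.23 : 38.27 : 100.00 : 61.02 : 10.76

4.23 : 38.27 : 100.00 : 61.02 : 10.76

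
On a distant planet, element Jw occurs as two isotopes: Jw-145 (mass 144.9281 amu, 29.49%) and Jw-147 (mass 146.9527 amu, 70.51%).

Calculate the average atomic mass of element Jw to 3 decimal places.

146.356 amu

Ar = Σ fᵢ·mᵢ = 0.2949 × 144.9281 + 0.7051 × 146.9527
= 42.73930 + 103.61635 = 146.35565 amu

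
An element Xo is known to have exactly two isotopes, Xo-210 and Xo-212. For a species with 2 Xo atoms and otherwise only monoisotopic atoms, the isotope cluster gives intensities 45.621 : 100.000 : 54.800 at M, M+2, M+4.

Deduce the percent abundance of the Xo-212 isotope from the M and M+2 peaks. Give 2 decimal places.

52.29%

Let p = fractional abundance of Xo-210. I(M+2)/I(M) = [C(2,1)·p^1·(1−p)] / p^2 = 2·(1−p)/p = 100.000/45.621 = 2.1920
(1−p)/p = 2.1920/2 = 1.0960  ⇒  p = 1/(1 + 1.0960) = 0.4771
Xo-210: 47.71%, Xo-212: 52.29%.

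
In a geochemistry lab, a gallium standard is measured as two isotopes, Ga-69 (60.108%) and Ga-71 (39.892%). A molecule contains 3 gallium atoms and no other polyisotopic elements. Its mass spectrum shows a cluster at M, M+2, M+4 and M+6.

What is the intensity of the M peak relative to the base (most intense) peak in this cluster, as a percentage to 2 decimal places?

(0.60108 + 0.39892)^3 gives M 0.2172, M+2 0.4324, M+4 0.2870, M+6 0.0635; the largest is M+2.
P(M+2) = C(3,1) × 0.60108^2 × 0.39892^1 = 3 × 0.36129717 × 0.39892 = 0.432386 (base)
P(M) = C(3,0) × 0.60108^3 × 0.39892^0 = 1 × 0.2171685 × 1.0000 = 0.217169
Relative intensity = 0.217169 / 0.432386 × 100 = 50.23

50.23%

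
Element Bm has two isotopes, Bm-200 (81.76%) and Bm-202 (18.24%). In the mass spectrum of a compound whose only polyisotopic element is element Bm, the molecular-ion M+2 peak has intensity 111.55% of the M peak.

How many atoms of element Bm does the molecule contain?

The M+2/M ratio from n Bm atoms is n · q/p = n · 0.1824/0.8176.
n = 1.1155 × 0.8176/0.1824 = 5.00 ≈ 5

5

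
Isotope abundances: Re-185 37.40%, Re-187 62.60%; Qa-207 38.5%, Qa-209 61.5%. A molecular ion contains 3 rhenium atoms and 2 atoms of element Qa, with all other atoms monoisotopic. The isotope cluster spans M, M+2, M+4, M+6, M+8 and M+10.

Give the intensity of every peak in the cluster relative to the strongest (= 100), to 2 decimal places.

2.25 : 18.52 : 60.87 : 100.00 : 82.13 : 26.98

Rhenium pattern (n=3): 0.05231362 : 0.26268713 : 0.43968487 : 0.24531438
Element Qa pattern (n=2): 0.148225 : 0.47355 : 0.378225
Convolve the two distributions (both contribute in 2-u steps):
  M: 0.05231362×0.148225 = 0.007754
  M+2: 0.05231362×0.47355 + 0.26268713×0.148225 = 0.063710
  M+4: 0.05231362×0.378225 + 0.26268713×0.47355 + 0.43968487×0.148225 = 0.209354
  M+6: 0.26268713×0.378225 + 0.43968487×0.47355 + 0.24531438×0.148225 = 0.343929
  M+8: 0.43968487×0.378225 + 0.24531438×0.47355 = 0.282468
  M+10: 0.24531438×0.378225 = 0.092784
Scale to base peak (0.343929) = 100: 2.25 : 18.52 : 60.87 : 100.00 : 82.13 : 26.98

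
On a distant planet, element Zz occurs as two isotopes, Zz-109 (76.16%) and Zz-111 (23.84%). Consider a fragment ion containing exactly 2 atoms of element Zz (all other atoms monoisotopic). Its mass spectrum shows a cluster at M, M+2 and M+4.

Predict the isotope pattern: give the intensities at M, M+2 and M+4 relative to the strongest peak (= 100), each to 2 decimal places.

100.00 : 62.61 : 9.80

Expanding (0.7616 + 0.2384)^2:
P(M) = 0.7616^2 = 0.580035
P(M+2) = 2 × 0.7616^1 × 0.2384^1 = 0.363131
P(M+4) = 0.2384^2 = 0.056835
The M peak is largest (0.580035); scaling to 100 gives 100.00 : 62.61 : 9.80.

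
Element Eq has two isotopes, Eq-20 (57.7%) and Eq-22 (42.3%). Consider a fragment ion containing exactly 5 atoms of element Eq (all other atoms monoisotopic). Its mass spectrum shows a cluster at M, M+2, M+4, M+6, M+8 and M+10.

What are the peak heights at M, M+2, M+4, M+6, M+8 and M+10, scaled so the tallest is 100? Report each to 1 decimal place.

18.6 : 68.2 : 100.0 : 73.3 : 26.9 : 3.9

Expanding (0.577 + 0.423)^5:
P(M) = 0.577^5 = 0.063956
P(M+2) = 5 × 0.577^4 × 0.423^1 = 0.234430
P(M+4) = 10 × 0.577^3 × 0.423^2 = 0.343723
P(M+6) = 10 × 0.577^2 × 0.423^3 = 0.251984
P(M+8) = 5 × 0.577^1 × 0.423^4 = 0.092365
P(M+10) = 0.423^5 = 0.013543
The M+4 peak is largest (0.343723); scaling to 100 gives 18.6 : 68.2 : 100.0 : 73.3 : 26.9 : 3.9.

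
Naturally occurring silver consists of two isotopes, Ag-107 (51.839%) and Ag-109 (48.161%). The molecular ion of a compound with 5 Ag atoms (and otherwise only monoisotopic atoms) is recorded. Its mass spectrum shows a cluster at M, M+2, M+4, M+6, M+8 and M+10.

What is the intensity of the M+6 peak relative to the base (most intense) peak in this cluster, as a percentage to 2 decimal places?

92.90%

Term probabilities: M 0.0374, M+2 0.1739, M+4 0.3231, M+6 0.3002, M+8 0.1394, M+10 0.0259. Base peak = M+4.
P(M+4) = C(5,2) × 0.51839^3 × 0.48161^2 = 10 × 0.13930601 × 0.23194819 = 0.323118 (base)
P(M+6) = C(5,3) × 0.51839^2 × 0.48161^3 = 10 × 0.26872819 × 0.11170857 = 0.300192
Relative intensity = 0.300192 / 0.323118 × 100 = 92.90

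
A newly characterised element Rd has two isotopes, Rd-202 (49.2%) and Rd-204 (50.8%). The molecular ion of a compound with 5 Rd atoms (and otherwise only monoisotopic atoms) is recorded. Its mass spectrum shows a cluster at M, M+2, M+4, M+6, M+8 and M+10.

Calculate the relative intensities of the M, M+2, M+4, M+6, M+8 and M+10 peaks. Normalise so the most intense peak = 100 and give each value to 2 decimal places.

Expanding (0.492 + 0.508)^5:
P(M) = 0.492^5 = 0.028829
P(M+2) = 5 × 0.492^4 × 0.508^1 = 0.148831
P(M+4) = 10 × 0.492^3 × 0.508^2 = 0.307343
P(M+6) = 10 × 0.492^2 × 0.508^3 = 0.317337
P(M+8) = 5 × 0.492^1 × 0.508^4 = 0.163829
P(M+10) = 0.508^5 = 0.033831
The M+6 peak is largest (0.317337); scaling to 100 gives 9.08 : 46.90 : 96.85 : 100.00 : 51.63 : 10.66.

9.08 : 46.90 : 96.85 : 100.00 : 51.63 : 10.66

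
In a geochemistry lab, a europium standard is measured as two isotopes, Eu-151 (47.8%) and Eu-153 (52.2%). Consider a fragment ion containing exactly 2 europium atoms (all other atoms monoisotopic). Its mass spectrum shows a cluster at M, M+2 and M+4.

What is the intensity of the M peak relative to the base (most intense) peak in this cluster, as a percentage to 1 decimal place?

45.8%

(0.478 + 0.522)^2 gives M 0.2285, M+2 0.4990, M+4 0.2725; the largest is M+2.
P(M+2) = C(2,1) × 0.478^1 × 0.522^1 = 2 × 0.4780 × 0.5220 = 0.499032 (base)
P(M) = C(2,0) × 0.478^2 × 0.522^0 = 1 × 0.228484 × 1.0000 = 0.228484
Relative intensity = 0.228484 / 0.499032 × 100 = 45.8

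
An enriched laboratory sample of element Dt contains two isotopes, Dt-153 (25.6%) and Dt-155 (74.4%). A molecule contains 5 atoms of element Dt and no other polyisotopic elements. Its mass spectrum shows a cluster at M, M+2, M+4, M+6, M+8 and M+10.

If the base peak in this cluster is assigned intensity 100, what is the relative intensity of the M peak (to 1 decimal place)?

(0.256 + 0.744)^5 gives M 0.0011, M+2 0.0160, M+4 0.0929, M+6 0.2699, M+8 0.3922, M+10 0.2280; the largest is M+8.
P(M+8) = C(5,4) × 0.256^1 × 0.744^4 = 5 × 0.2560 × 0.3064021 = 0.392195 (base)
P(M) = C(5,0) × 0.256^5 × 0.744^0 = 1 × 0.00109951 × 1.0000 = 0.001100
Relative intensity = 0.001100 / 0.392195 × 100 = 0.3

0.3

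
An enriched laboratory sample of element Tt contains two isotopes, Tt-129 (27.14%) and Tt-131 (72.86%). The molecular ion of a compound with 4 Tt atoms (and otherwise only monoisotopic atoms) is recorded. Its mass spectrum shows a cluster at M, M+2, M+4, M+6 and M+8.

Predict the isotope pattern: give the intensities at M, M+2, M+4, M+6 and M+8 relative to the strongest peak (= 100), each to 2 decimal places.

1.29 : 13.88 : 55.87 : 100.00 : 67.11

Expanding (0.2714 + 0.7286)^4:
P(M) = 0.2714^4 = 0.005425
P(M+2) = 4 × 0.2714^3 × 0.7286^1 = 0.058261
P(M+4) = 6 × 0.2714^2 × 0.7286^2 = 0.234611
P(M+6) = 4 × 0.2714^1 × 0.7286^3 = 0.419892
P(M+8) = 0.7286^4 = 0.281810
The M+6 peak is largest (0.419892); scaling to 100 gives 1.29 : 13.88 : 55.87 : 100.00 : 67.11.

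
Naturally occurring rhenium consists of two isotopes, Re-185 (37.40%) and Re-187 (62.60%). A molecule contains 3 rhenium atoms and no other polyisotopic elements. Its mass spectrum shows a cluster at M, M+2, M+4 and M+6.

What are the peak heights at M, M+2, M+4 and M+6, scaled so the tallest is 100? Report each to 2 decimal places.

Each Re atom is independently Re-185 (p = 0.3740) or Re-187 (q = 0.6260); the cluster is the binomial expansion (p + q)^3.
P(M) = 0.3740^3 = 0.052314
P(M+2) = 3 × 0.3740^2 × 0.6260^1 = 0.262687
P(M+4) = 3 × 0.3740^1 × 0.6260^2 = 0.439685
P(M+6) = 0.6260^3 = 0.245314
The M+4 peak is largest (0.439685); scaling to 100 gives 11.90 : 59.74 : 100.00 : 55.79.

11.90 : 59.74 : 100.00 : 55.79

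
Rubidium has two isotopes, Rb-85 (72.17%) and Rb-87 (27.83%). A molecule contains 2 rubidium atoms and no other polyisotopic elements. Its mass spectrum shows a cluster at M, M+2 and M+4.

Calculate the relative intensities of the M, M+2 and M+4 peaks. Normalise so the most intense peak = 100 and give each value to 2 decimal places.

The 2 Rb atoms are independent, so intensities follow the terms of (0.7217 + 0.2783)^2.
P(M) = 0.7217^2 = 0.520851
P(M+2) = 2 × 0.7217^1 × 0.2783^1 = 0.401698
P(M+4) = 0.2783^2 = 0.077451
The M peak is largest (0.520851); scaling to 100 gives 100.00 : 77.12 : 14.87.

100.00 : 77.12 : 14.87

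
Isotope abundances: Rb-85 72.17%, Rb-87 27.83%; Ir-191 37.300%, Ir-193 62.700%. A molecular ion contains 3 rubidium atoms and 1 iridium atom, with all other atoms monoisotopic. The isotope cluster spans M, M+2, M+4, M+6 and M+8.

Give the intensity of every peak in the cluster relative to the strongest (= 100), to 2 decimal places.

Rubidium pattern (n=3): 0.37589809 : 0.43485841 : 0.16768892 : 0.02155458
Iridium pattern (n=1): 0.3730 : 0.6270
Convolve the two distributions (both contribute in 2-u steps):
  M: 0.37589809×0.3730 = 0.140210
  M+2: 0.37589809×0.6270 + 0.43485841×0.3730 = 0.397890
  M+4: 0.43485841×0.6270 + 0.16768892×0.3730 = 0.335204
  M+6: 0.16768892×0.6270 + 0.02155458×0.3730 = 0.113181
  M+8: 0.02155458×0.6270 = 0.013515
Scale to base peak (0.397890) = 100: 35.24 : 100.00 : 84.25 : 28.45 : 3.40

35.24 : 100.00 : 84.25 : 28.45 : 3.40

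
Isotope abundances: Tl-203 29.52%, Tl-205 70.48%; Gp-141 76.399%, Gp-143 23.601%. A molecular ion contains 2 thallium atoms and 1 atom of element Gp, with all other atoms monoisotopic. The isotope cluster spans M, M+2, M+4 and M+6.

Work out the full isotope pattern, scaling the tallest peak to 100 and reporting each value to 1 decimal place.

13.9 : 70.9 : 100.0 : 24.5

Thallium pattern (n=2): 0.08714304 : 0.41611392 : 0.49674304
Element Gp pattern (n=1): 0.76399 : 0.23601
Convolve the two distributions (both contribute in 2-u steps):
  M: 0.08714304×0.76399 = 0.066576
  M+2: 0.08714304×0.23601 + 0.41611392×0.76399 = 0.338474
  M+4: 0.41611392×0.23601 + 0.49674304×0.76399 = 0.477714
  M+6: 0.49674304×0.23601 = 0.117236
Scale to base peak (0.477714) = 100: 13.9 : 70.9 : 100.0 : 24.5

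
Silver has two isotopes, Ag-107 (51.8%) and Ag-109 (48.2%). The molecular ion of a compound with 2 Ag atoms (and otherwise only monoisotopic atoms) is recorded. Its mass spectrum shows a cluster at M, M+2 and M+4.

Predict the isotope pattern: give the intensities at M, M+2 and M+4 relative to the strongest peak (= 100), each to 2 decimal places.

Each Ag atom is independently Ag-107 (p = 0.518) or Ag-109 (q = 0.482); the cluster is the binomial expansion (p + q)^2.
P(M) = 0.518^2 = 0.268324
P(M+2) = 2 × 0.518^1 × 0.482^1 = 0.499352
P(M+4) = 0.482^2 = 0.232324
The M+2 peak is largest (0.499352); scaling to 100 gives 53.73 : 100.00 : 46.53.

53.73 : 100.00 : 46.53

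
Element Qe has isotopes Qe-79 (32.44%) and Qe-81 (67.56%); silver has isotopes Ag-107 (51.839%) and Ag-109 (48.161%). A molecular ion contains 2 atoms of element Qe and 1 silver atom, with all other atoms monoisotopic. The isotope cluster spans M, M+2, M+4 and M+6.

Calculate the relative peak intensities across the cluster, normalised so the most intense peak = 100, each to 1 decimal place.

Element Qe pattern (n=2): 0.10523536 : 0.43832928 : 0.45643536
Silver pattern (n=1): 0.51839 : 0.48161
Convolve the two distributions (both contribute in 2-u steps):
  M: 0.10523536×0.51839 = 0.054553
  M+2: 0.10523536×0.48161 + 0.43832928×0.51839 = 0.277908
  M+4: 0.43832928×0.48161 + 0.45643536×0.51839 = 0.447715
  M+6: 0.45643536×0.48161 = 0.219824
Scale to base peak (0.447715) = 100: 12.2 : 62.1 : 100.0 : 49.1

12.2 : 62.1 : 100.0 : 49.1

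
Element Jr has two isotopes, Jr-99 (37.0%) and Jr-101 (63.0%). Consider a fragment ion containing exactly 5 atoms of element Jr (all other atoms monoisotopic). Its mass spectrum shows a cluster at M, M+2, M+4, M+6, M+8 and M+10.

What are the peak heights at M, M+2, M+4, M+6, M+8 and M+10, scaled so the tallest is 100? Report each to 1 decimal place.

2.0 : 17.2 : 58.7 : 100.0 : 85.1 : 29.0

Each Jr atom is independently Jr-99 (p = 0.370) or Jr-101 (q = 0.630); the cluster is the binomial expansion (p + q)^5.
P(M) = 0.370^5 = 0.006934
P(M+2) = 5 × 0.370^4 × 0.630^1 = 0.059036
P(M+4) = 10 × 0.370^3 × 0.630^2 = 0.201042
P(M+6) = 10 × 0.370^2 × 0.630^3 = 0.342314
P(M+8) = 5 × 0.370^1 × 0.630^4 = 0.291430
P(M+10) = 0.630^5 = 0.099244
The M+6 peak is largest (0.342314); scaling to 100 gives 2.0 : 17.2 : 58.7 : 100.0 : 85.1 : 29.0.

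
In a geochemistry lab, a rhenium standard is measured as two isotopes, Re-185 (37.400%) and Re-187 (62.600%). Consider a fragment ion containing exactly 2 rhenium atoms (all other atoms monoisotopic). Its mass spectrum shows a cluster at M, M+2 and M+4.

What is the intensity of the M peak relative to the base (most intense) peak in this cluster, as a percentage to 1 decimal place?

Term probabilities: M 0.1399, M+2 0.4682, M+4 0.3919. Base peak = M+2.
P(M+2) = C(2,1) × 0.37400^1 × 0.62600^1 = 2 × 0.3740 × 0.6260 = 0.468248 (base)
P(M) = C(2,0) × 0.37400^2 × 0.62600^0 = 1 × 0.139876 × 1.0000 = 0.139876
Relative intensity = 0.139876 / 0.468248 × 100 = 29.9

29.9%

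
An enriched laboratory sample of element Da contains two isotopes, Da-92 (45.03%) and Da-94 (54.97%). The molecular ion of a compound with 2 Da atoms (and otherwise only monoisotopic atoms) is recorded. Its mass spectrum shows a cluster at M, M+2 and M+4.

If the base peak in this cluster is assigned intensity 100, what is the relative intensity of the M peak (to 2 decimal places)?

Term probabilities: M 0.2028, M+2 0.4951, M+4 0.3022. Base peak = M+2.
P(M+2) = C(2,1) × 0.4503^1 × 0.5497^1 = 2 × 0.4503 × 0.5497 = 0.495060 (base)
P(M) = C(2,0) × 0.4503^2 × 0.5497^0 = 1 × 0.20277009 × 1.0000 = 0.202770
Relative intensity = 0.202770 / 0.495060 × 100 = 40.96

40.96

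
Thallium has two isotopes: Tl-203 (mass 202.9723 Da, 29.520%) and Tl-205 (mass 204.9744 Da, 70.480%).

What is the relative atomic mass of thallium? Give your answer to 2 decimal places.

204.38 Da

The abundance-weighted mean is 0.29520 × 202.9723 + 0.70480 × 204.9744
= 59.91742 + 144.46596 = 204.38338 Da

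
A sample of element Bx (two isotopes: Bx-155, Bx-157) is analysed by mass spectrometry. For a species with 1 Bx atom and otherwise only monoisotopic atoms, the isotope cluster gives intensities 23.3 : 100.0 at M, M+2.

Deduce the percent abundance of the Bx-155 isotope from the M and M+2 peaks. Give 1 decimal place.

18.9%

If p is the fraction of Bx that is Bx-155, then I(M+2)/I(M) = [C(1,1)·p^0·(1−p)] / p^1 = 1·(1−p)/p = 100.0/23.3 = 4.2918
(1−p)/p = 4.2918/1 = 4.2918  ⇒  p = 1/(1 + 4.2918) = 0.1890
Bx-155: 18.9%, Bx-157: 81.1%.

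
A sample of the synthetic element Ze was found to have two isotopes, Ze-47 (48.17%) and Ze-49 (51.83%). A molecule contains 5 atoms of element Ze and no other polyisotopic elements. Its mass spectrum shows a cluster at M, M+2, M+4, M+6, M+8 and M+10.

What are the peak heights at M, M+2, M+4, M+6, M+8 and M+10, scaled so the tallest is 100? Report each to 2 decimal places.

8.03 : 43.19 : 92.94 : 100.00 : 53.80 : 11.58

Expanding (0.4817 + 0.5183)^5:
P(M) = 0.4817^5 = 0.025935
P(M+2) = 5 × 0.4817^4 × 0.5183^1 = 0.139527
P(M+4) = 10 × 0.4817^3 × 0.5183^2 = 0.300256
P(M+6) = 10 × 0.4817^2 × 0.5183^3 = 0.323070
P(M+8) = 5 × 0.4817^1 × 0.5183^4 = 0.173809
P(M+10) = 0.5183^5 = 0.037403
The M+6 peak is largest (0.323070); scaling to 100 gives 8.03 : 43.19 : 92.94 : 100.00 : 53.80 : 11.58.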